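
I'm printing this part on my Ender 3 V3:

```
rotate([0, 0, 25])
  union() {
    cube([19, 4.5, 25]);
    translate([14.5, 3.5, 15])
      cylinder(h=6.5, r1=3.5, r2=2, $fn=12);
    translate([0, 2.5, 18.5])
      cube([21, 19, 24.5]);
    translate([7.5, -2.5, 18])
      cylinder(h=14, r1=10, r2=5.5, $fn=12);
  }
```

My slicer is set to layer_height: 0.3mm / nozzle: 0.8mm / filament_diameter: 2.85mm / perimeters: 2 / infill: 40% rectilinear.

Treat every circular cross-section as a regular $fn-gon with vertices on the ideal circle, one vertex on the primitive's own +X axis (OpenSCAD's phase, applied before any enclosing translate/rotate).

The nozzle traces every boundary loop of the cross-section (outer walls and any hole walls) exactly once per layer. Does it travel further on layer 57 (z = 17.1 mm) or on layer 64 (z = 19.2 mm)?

Layer 57 (z = 17.1): the cube is present — its section is the full 19×4.5 rectangle (perimeter 47.00 mm); the cone at (14.5, 3.5): at t=0.323 of its height the radius interpolates to r₁+(r₂−r₁)t = 3.015, giving a regular 12-gon of that circumradius (perimeter = 2·12·3.015·sin(180°/12) = 18.73 mm); the cube at (0, 2.5) is not intersected at this z (z outside [18.5, 43]); the cone at (7.5, -2.5) is absent (z outside [18, 32]); Taking the union: the regions partially overlap (shared area 19.40 mm²), so the edge portions inside another operand are dropped and the merged outline is re-measured after clipping — boundary = 48.80 mm; (whole slice rotated 25° about Z — lengths, areas and connectivity unchanged). So its perimeter = 48.80 mm. Layer 64 (z = 19.2): the cube (footprint 19×4.5) is included at this height (perimeter 47.00 mm); the cone at (14.5, 3.5) (r1=3.5→r2=2) has section circumradius 2.531 here — a regular 12-gon (perimeter = 2·12·2.531·sin(180°/12) = 15.72 mm); the cube at (0, 2.5) is present — its section is the full 21×19 rectangle (perimeter 80.00 mm); the cone at (7.5, -2.5) (r1=10→r2=5.5) has section circumradius 9.614 here — a regular 12-gon (perimeter = 2·12·9.614·sin(180°/12) = 59.72 mm); Merging all regions: the regions partially overlap (shared area 146.51 mm²), so the edge portions inside another operand are dropped and the merged outline is re-measured after clipping — boundary = 104.02 mm; (rotated 25° about Z; rotation is an isometry so areas/perimeters/island counts are preserved). So its perimeter = 104.02 mm. Layer 64 is larger (104.02 vs 48.80 mm).

layer 64 (z = 19.2 mm)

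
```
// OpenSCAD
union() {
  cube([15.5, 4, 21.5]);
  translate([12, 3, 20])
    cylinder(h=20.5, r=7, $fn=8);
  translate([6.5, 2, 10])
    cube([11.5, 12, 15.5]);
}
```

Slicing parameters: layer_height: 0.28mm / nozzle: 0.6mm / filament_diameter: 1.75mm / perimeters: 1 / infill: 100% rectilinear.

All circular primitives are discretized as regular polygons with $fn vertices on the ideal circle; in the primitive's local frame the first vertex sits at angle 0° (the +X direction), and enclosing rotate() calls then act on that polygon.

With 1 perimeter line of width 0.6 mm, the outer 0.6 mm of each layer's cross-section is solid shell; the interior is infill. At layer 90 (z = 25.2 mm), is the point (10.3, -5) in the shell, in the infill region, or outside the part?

outside

At z = 25.2 mm: the cube does not reach this height (z outside [0, 21.5]); the r=7 cylinder at (12, 3) contributes a regular 8-gon of circumradius 7; the cube at (6.5, 2) (footprint 11.5×12) is included at this height; Taking the union: the regions partially overlap (shared area 76.87 mm²), so overlapping operands fuse into one piece — 1 connected region. Overall, the cross-section is a single solid region. The nearest boundary edge runs (12.00, -4.00)→(7.05, -1.95); distance from the point to it = 1.57 mm. The point is not inside any of the regions above, so it lies outside the cross-section (1.57 mm from the nearest boundary).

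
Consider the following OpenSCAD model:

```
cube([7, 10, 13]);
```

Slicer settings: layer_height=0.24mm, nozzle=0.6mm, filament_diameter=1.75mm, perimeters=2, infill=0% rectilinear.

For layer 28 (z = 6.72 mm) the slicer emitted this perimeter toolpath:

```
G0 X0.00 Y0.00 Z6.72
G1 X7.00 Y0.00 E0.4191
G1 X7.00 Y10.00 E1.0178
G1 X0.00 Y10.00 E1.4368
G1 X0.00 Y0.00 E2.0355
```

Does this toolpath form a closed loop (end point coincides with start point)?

Start point (G0): (0.00, 0.00). End point (last G1): the path returns to the start — closed.

yes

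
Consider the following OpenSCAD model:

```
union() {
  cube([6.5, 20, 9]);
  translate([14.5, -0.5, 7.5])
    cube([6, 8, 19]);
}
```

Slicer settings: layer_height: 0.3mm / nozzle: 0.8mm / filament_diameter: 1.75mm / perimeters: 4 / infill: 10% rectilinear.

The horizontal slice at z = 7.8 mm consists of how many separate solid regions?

2

At z = 7.8 mm: the cube (footprint 6.5×20) is included at this height; the cube at (14.5, -0.5) is present — its section is the full 6×8 rectangle; Merging all regions: the 2 present regions are separate (no shared area or edge), so areas and boundary lengths simply add and each stays a separate island — 2 connected regions. The result has 2 disconnected regions.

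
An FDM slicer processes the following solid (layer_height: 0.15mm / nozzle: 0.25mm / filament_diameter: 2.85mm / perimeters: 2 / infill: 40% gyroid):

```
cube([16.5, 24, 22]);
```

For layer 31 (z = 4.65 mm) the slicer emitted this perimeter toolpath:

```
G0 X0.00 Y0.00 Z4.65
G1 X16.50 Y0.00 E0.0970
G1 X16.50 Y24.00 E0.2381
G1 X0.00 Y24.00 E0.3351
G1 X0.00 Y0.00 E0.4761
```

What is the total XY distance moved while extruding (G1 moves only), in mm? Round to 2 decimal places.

81.00 mm

Sum the Euclidean lengths of each G1 segment: total = 81.00 mm.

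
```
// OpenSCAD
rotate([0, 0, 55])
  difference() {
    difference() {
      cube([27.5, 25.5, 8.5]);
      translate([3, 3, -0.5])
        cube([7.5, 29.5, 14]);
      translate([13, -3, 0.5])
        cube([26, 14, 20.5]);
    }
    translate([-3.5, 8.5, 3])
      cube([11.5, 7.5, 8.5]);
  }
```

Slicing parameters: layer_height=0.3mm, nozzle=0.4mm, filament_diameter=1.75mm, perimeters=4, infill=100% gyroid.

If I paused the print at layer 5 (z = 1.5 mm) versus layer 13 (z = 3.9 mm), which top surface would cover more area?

layer 5 (z = 1.5 mm)

Layer 5 (z = 1.5): the cube (footprint 27.5×25.5) is included at this height (area 701.25 mm²); the cube at (3, 3) (footprint 7.5×29.5) is included at this height (area 221.25 mm²); the 26×14 cube at (13, -3) contributes its full rectangle (area 364.00 mm²); Taking the first minus the rest: starting from the 27.5×25.5 cube (701.25 mm²), the 7.5×29.5 cube at (3, 3) partially overlaps it — only the 168.75 mm² overlap (of its 221.25 mm²) is removed, clipping the outline; the 26×14 cube at (13, -3) partially overlaps it — only the 159.50 mm² overlap (of its 364.00 mm²) is removed, clipping the outline — area = 373.00 mm²; the cube at (-3.5, 8.5) does not reach this height (z outside [3, 11.5]); Taking the first minus the rest: none of the subtracted shapes is present at this height, so the result so far is unchanged — area = 373.00 mm²; (whole slice rotated 55° about Z — lengths, areas and connectivity unchanged). So its area = 373.00 mm². Layer 13 (z = 3.9): the cube (footprint 27.5×25.5) is included at this height (area 701.25 mm²); the 7.5×29.5 cube at (3, 3) contributes its full rectangle (area 221.25 mm²); the 26×14 cube at (13, -3) contributes its full rectangle (area 364.00 mm²); After the difference (first − rest): starting from the 27.5×25.5 cube (701.25 mm²), the 7.5×29.5 cube at (3, 3) partially overlaps it — only the 168.75 mm² overlap (of its 221.25 mm²) is removed, clipping the outline; the 26×14 cube at (13, -3) partially overlaps it — only the 159.50 mm² overlap (of its 364.00 mm²) is removed, clipping the outline — area = 373.00 mm²; the cube at (-3.5, 8.5) is present — its section is the full 11.5×7.5 rectangle (area 86.25 mm²); Taking the first minus the rest: starting from that combined region (373.00 mm²), the 11.5×7.5 cube at (-3.5, 8.5) partially overlaps it — only the 22.50 mm² overlap (of its 86.25 mm²) is removed, clipping the outline — area = 350.50 mm²; (whole slice rotated 55° about Z — lengths, areas and connectivity unchanged). So its area = 350.50 mm². Layer 5 is larger (373.00 vs 350.50 mm²).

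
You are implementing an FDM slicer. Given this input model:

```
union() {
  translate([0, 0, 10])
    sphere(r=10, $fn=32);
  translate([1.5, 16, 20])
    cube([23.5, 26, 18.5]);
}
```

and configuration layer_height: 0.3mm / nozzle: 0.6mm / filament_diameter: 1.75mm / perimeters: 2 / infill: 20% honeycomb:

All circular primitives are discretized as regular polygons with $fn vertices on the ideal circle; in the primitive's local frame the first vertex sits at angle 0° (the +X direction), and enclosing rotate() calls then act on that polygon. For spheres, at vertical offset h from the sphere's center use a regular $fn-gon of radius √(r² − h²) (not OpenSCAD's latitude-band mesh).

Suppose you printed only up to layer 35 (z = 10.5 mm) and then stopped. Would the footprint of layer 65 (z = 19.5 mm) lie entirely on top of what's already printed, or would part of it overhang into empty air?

entirely on top

Compare the two slices. At z = 10.5: the sphere: section is a regular 32-gon, circumradius = √(r²−h²) = √(10²−0.5²) = 9.987 (area = (32/2)·9.987²·sin(360°/32) = 311.36 mm²); the cube at (1.5, 16) is not intersected at this z (z outside [20, 38.5]); Merging all regions: only the r=10 sphere is present, so the union is just that shape — area = 311.36 mm². At z = 19.5: the r=10 sphere slices to a regular 32-gon of circumradius 3.122 (√(r²−h²) with h=9.5 from center) (area = (32/2)·3.122²·sin(360°/32) = 30.43 mm²); the cube at (1.5, 16) is not intersected at this z (z outside [20, 38.5]); Merging all regions: only the r=10 sphere is present, so the union is just that shape — area = 30.43 mm². Checking containment: the cross-section at z = 19.5 is a subset of the cross-section at z = 10.5.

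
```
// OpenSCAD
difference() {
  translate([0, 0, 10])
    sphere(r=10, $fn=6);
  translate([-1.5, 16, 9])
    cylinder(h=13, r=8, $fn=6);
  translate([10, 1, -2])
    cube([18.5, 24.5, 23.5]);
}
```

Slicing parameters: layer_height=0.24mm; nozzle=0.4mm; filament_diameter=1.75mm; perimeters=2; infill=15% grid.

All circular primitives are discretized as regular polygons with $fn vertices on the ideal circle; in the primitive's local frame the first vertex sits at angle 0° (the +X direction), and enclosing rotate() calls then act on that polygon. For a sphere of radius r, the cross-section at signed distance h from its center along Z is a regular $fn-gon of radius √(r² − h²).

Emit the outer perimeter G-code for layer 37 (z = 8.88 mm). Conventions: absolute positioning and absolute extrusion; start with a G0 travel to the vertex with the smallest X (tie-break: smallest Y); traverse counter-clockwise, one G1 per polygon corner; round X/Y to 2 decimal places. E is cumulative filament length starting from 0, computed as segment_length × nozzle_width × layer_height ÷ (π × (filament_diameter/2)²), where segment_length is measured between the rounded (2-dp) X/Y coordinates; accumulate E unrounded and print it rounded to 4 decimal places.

G0 X-9.94 Y0.00 Z8.88
G1 X-4.97 Y-8.61 E0.3968
G1 X4.97 Y-8.61 E0.7935
G1 X9.94 Y0.00 E1.1903
G1 X4.97 Y8.61 E1.5871
G1 X-4.97 Y8.61 E1.9838
G1 X-9.94 Y0.00 E2.3806

At z = 8.88 mm: the r=10 sphere slices to a regular 6-gon of circumradius 9.937 (√(r²−h²) with h=1.12 from center); the cylinder at (-1.5, 16) does not reach this height (z outside [9, 22]); the cube at (10, 1) is present — its section is the full 18.5×24.5 rectangle; Subtracting the remaining from the first: starting from the r=10 sphere, the 18.5×24.5 cube at (10, 1) misses the remaining region (no effect) — 1 connected region. The outline is a single polygon with 6 vertices. Extrusion per mm of travel: 0.4 × 0.24 / (π × 0.875²) = 0.039912. Accumulating E over each segment gives final E = 2.3806.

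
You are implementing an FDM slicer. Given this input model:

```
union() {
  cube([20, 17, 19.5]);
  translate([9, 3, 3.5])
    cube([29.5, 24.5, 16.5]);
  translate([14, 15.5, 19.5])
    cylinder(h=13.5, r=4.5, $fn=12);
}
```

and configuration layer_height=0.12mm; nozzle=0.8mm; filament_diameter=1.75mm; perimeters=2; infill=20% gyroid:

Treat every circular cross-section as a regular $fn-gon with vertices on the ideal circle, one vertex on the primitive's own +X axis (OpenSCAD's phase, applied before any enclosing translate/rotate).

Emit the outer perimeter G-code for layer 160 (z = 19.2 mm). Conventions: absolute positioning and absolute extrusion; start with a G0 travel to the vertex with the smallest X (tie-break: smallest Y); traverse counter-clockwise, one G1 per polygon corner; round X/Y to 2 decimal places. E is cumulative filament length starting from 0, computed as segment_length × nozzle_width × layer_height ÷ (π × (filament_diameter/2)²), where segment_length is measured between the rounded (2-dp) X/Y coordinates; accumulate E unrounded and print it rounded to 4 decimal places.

At z = 19.2 mm: the 20×17 cube contributes its full rectangle; the cube at (9, 3) is present — its section is the full 29.5×24.5 rectangle; the cylinder at (14, 15.5) is absent (z outside [19.5, 33]); Combining (union): the regions partially overlap (shared area 154.00 mm²), so overlapping operands fuse into one piece — 1 connected region. The outline is a single polygon with 8 vertices. Extrusion per mm of travel: 0.8 × 0.12 / (π × 0.875²) = 0.039912. Accumulating E over each segment gives final E = 5.2684.

G0 X0.00 Y0.00 Z19.20
G1 X20.00 Y0.00 E0.7982
G1 X20.00 Y3.00 E0.9180
G1 X38.50 Y3.00 E1.6564
G1 X38.50 Y27.50 E2.6342
G1 X9.00 Y27.50 E3.8116
G1 X9.00 Y17.00 E4.2307
G1 X0.00 Y17.00 E4.5899
G1 X0.00 Y0.00 E5.2684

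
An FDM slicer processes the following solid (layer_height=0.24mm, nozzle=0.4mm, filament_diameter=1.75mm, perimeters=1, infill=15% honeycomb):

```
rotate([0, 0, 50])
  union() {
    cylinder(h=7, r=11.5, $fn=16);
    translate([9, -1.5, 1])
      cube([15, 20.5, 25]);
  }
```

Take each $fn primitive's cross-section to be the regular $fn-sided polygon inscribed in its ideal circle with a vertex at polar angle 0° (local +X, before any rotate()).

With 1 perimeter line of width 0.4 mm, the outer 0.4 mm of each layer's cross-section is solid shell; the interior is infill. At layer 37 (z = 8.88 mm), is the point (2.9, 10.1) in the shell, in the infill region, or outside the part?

infill

At z = 8.88 mm: the cylinder is not intersected at this z (z outside [0, 7]); the cube at (9, -1.5) is present — its section is the full 15×20.5 rectangle; Combining (union): only the 15×20.5 cube at (9, -1.5) is present, so the union is just that shape — 1 connected region; (rotated 50° about Z; rotation is an isometry so areas/perimeters/island counts are preserved). Overall, the cross-section is a single solid region. Undo the 50° rotation: the query point maps to (9.601, 4.271) in the un-rotated model frame. The nearest boundary edge runs (9.00, 19.00)→(9.00, -1.50); distance from the point to it = 0.60 mm. The point is inside the cross-section and 0.60 mm from the nearest boundary — more than the 0.4 mm shell width (1 × 0.4), so it's in the infill interior.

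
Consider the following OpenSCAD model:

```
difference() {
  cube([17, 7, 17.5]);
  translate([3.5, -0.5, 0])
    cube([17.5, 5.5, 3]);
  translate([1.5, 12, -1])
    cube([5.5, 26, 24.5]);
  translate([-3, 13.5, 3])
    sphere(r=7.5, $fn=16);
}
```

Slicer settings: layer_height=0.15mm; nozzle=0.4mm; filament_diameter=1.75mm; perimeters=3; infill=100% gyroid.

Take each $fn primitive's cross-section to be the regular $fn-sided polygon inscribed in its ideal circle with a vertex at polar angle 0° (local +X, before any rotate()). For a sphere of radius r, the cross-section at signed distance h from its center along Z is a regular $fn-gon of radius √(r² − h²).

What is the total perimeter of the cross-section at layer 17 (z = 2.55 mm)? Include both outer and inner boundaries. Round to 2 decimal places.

47.77 mm

At z = 2.55 mm: the 17×7 cube contributes its full rectangle (perimeter 48.00 mm); the 17.5×5.5 cube at (3.5, -0.5) contributes its full rectangle (perimeter 46.00 mm); the 5.5×26 cube at (1.5, 12) contributes its full rectangle (perimeter 63.00 mm); the r=7.5 sphere at (-3, 13.5) contributes a regular 16-gon of circumradius √(7.5²−0.45²) = 7.486 (perimeter = 2·16·7.486·sin(180°/16) = 46.74 mm); Subtracting the remaining from the first: starting from the 17×7 cube, the 17.5×5.5 cube at (3.5, -0.5) partially overlaps it — only the 67.50 mm² overlap (of its 96.25 mm²) is removed, clipping the outline; the 5.5×26 cube at (1.5, 12) misses the remaining region (no effect); the r=7.5 sphere at (-3, 13.5) partially overlaps it — only the 0.08 mm² overlap (of its 171.59 mm²) is removed, clipping the outline — boundary = 47.77 mm. Overall, the cross-section is a single solid region. Total boundary length (outer) = 47.77 mm.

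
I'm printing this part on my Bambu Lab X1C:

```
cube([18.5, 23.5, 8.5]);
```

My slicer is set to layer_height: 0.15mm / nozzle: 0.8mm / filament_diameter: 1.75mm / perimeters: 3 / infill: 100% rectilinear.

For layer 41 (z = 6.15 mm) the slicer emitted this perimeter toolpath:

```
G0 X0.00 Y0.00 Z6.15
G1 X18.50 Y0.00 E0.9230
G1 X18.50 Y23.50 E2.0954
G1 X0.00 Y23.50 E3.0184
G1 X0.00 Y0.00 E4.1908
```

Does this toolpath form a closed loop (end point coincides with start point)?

yes

Start point (G0): (0.00, 0.00). End point (last G1): the path returns to the start — closed.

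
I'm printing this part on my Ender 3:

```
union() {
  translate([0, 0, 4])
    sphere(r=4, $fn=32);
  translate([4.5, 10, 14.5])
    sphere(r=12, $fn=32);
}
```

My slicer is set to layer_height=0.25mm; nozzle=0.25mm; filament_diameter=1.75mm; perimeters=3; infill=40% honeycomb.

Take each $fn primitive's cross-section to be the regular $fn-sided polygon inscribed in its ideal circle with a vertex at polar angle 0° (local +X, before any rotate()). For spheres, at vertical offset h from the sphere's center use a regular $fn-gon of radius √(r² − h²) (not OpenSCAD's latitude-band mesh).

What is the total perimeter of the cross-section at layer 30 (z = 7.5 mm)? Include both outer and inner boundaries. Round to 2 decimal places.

67.43 mm

At z = 7.5 mm: the sphere: section is a regular 32-gon, circumradius = √(r²−h²) = √(4²−3.5²) = 1.936 (perimeter = 2·32·1.936·sin(180°/32) = 12.15 mm); the r=12 sphere at (4.5, 10) slices to a regular 32-gon of circumradius 9.747 (√(r²−h²) with h=7 from center) (perimeter = 2·32·9.747·sin(180°/32) = 61.14 mm); Merging all regions: the regions partially overlap (shared area 1.28 mm²), so the edge portions inside another operand are dropped and the merged outline is re-measured after clipping — boundary = 67.43 mm. Overall, the cross-section is a single solid region. Total boundary length (outer) = 67.43 mm.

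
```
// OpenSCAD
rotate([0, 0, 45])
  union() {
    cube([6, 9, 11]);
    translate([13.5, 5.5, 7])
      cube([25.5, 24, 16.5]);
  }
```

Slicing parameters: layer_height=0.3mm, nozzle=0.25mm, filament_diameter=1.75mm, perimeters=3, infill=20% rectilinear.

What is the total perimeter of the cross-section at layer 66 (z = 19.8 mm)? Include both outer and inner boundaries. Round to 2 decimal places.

99.00 mm

At z = 19.8 mm: the cube is not intersected at this z (z outside [0, 11]); the cube at (13.5, 5.5) (footprint 25.5×24) is included at this height (perimeter 99.00 mm); Taking the union: only the 25.5×24 cube at (13.5, 5.5) is present, so the union is just that shape — boundary = 99.00 mm; (rotated 45° about Z; rotation is an isometry so areas/perimeters/island counts are preserved). Overall, the cross-section is a single solid region. Total boundary length (outer) = 99.00 mm.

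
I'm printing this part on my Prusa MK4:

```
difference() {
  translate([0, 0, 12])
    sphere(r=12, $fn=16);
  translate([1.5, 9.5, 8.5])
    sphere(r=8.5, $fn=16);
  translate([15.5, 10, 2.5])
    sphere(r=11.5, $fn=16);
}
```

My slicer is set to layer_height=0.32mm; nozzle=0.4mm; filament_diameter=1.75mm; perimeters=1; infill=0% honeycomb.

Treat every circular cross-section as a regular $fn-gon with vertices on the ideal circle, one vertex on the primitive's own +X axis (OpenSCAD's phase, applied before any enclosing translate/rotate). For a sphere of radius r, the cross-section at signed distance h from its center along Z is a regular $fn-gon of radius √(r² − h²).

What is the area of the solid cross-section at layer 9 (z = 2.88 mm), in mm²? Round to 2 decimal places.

154.32 mm²

At z = 2.88 mm: the r=12 sphere slices to a regular 16-gon of circumradius 7.799 (√(r²−h²) with h=9.12 from center) (area = (16/2)·7.799²·sin(360°/16) = 186.22 mm²); the r=8.5 sphere at (1.5, 9.5) slices to a regular 16-gon of circumradius 6.377 (√(r²−h²) with h=5.62 from center) (area = (16/2)·6.377²·sin(360°/16) = 124.50 mm²); the r=11.5 sphere at (15.5, 10) slices to a regular 16-gon of circumradius 11.494 (√(r²−h²) with h=0.38 from center) (area = (16/2)·11.494²·sin(360°/16) = 404.44 mm²); Taking the first minus the rest: starting from the r=12 sphere (186.22 mm²), the r=8.5 sphere at (1.5, 9.5) partially overlaps it — only the 30.50 mm² overlap (of its 124.50 mm²) is removed, clipping the outline; the r=11.5 sphere at (15.5, 10) partially overlaps it — only the 1.39 mm² overlap (of its 404.44 mm²) is removed, clipping the outline — area = 154.32 mm². Overall, the cross-section is a single solid region. Net area = 154.32 mm².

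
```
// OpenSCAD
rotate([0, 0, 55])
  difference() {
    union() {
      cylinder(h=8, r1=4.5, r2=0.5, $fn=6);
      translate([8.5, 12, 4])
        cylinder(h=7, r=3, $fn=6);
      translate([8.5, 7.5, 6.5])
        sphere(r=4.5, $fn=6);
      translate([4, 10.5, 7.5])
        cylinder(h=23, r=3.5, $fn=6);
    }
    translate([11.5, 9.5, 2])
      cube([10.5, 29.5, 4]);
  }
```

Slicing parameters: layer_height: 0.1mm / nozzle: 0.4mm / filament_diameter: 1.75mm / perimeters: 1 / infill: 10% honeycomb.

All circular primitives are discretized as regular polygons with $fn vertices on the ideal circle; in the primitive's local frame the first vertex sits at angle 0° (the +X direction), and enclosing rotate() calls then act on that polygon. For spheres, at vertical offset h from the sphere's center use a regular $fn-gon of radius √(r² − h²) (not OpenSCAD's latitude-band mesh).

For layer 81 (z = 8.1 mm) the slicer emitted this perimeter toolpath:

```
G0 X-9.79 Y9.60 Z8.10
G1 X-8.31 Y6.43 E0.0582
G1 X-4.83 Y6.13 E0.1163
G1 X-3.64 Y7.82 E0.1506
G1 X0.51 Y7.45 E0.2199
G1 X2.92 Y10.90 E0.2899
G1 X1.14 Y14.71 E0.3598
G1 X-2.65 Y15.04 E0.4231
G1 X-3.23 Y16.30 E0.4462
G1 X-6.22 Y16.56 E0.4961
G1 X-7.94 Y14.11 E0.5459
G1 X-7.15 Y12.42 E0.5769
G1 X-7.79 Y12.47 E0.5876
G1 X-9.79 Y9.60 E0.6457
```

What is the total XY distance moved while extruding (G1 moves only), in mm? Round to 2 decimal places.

Sum the Euclidean lengths of each G1 segment: total = 38.83 mm.

38.83 mm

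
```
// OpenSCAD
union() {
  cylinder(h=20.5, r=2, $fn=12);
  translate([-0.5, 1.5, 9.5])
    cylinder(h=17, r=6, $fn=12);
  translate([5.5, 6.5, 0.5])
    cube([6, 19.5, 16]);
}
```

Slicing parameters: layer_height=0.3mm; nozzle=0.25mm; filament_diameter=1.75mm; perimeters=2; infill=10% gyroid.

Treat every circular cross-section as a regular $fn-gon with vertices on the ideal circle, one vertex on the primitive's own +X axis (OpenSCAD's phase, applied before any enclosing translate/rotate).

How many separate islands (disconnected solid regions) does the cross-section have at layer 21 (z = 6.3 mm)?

At z = 6.3 mm: the cylinder: section is a regular 12-gon, circumradius r=2; the cylinder at (-0.5, 1.5) is absent (z outside [9.5, 26.5]); the 6×19.5 cube at (5.5, 6.5) contributes its full rectangle; Taking the union: the 2 present regions are separate (no shared area or edge), so areas and boundary lengths simply add and each stays a separate island — 2 connected regions. Overall, the cross-section has 2 separate islands. Island count = 2.

2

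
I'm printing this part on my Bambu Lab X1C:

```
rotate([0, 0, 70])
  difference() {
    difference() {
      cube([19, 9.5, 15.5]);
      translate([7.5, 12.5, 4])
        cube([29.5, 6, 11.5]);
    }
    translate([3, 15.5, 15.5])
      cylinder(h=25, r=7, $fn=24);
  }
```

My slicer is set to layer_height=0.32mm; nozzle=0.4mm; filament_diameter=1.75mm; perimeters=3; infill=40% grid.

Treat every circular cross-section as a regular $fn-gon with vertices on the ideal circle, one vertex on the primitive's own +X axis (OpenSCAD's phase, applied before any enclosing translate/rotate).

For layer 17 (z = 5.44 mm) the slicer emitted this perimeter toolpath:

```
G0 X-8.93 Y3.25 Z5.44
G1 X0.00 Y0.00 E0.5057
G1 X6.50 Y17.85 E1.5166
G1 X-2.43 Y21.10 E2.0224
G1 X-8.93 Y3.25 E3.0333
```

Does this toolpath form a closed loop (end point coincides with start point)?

Start point (G0): (-8.93, 3.25). End point (last G1): the path returns to the start — closed.

yes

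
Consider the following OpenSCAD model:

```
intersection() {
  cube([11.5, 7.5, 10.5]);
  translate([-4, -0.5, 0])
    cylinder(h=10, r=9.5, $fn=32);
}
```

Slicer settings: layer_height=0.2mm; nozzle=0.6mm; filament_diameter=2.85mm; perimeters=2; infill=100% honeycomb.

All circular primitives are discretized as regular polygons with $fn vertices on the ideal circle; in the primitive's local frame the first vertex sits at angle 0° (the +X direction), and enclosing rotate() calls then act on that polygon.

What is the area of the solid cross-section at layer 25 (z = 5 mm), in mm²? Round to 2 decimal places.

30.65 mm²

At z = 5 mm: the 11.5×7.5 cube contributes its full rectangle (area 86.25 mm²); the cylinder at (-4, -0.5): section is a regular 32-gon, circumradius r=9.5 (area = (32/2)·9.500²·sin(360°/32) = 281.71 mm²); Taking the intersection: the r=9.5 cylinder at (-4, -0.5) partially overlaps the 11.5×7.5 cube; clipping to the common part keeps 30.65 mm² — area = 30.65 mm². Overall, the cross-section is a single solid region. Net area = 30.65 mm².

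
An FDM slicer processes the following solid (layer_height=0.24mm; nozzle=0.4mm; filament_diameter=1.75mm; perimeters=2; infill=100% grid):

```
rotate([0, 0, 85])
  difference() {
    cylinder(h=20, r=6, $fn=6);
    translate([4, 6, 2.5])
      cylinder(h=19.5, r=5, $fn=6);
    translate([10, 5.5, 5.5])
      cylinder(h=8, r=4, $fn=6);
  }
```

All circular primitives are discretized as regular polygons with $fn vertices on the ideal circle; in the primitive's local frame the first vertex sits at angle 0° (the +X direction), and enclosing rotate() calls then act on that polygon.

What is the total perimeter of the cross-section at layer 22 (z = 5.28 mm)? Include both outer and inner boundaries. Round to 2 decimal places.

At z = 5.28 mm: the r=6 cylinder gives a regular 6-gon of circumradius 6 (constant along its height) (perimeter = 2·6·6.000·sin(180°/6) = 36.00 mm); the r=5 cylinder at (4, 6) gives a regular 6-gon of circumradius 5 (constant along its height) (perimeter = 2·6·5.000·sin(180°/6) = 30.00 mm); the cylinder at (10, 5.5) does not reach this height (z outside [5.5, 13.5]); After the difference (first − rest): starting from the r=6 cylinder, the r=5 cylinder at (4, 6) partially overlaps it — only the 12.47 mm² overlap (of its 64.95 mm²) is removed, clipping the outline — boundary = 36.00 mm; (whole slice rotated 85° about Z — lengths, areas and connectivity unchanged). Overall, the cross-section is a single solid region. Total boundary length (outer) = 36.00 mm.

36.00 mm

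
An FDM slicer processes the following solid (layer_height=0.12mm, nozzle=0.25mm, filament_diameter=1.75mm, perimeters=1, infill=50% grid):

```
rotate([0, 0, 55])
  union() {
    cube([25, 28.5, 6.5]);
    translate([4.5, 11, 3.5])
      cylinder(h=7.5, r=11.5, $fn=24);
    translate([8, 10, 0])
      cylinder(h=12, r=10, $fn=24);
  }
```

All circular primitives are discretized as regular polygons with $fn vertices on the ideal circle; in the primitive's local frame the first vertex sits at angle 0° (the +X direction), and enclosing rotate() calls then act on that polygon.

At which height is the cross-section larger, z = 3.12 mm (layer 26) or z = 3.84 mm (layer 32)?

layer 32 (z = 3.84 mm)

Layer 26 (z = 3.12): the 25×28.5 cube contributes its full rectangle (area 712.50 mm²); the cylinder at (4.5, 11) does not reach this height (z outside [3.5, 11]); the r=10 cylinder at (8, 10) contributes a regular 24-gon of circumradius 10 (area = (24/2)·10.000²·sin(360°/24) = 310.58 mm²); Merging all regions: the regions partially overlap — summed areas 1023.08 mm² minus the doubly-counted overlap 294.95 mm² gives 728.13 mm² — area = 728.13 mm²; (whole slice rotated 55° about Z — lengths, areas and connectivity unchanged). So its area = 728.13 mm². Layer 32 (z = 3.84): the 25×28.5 cube contributes its full rectangle (area 712.50 mm²); the r=11.5 cylinder at (4.5, 11) contributes a regular 24-gon of circumradius 11.5 (area = (24/2)·11.500²·sin(360°/24) = 410.75 mm²); the r=10 cylinder at (8, 10) gives a regular 24-gon of circumradius 10 (constant along its height) (area = (24/2)·10.000²·sin(360°/24) = 310.58 mm²); Taking the union: the regions partially overlap — summed areas 1433.83 mm² minus the doubly-counted overlap 614.30 mm² gives 819.53 mm² — area = 819.53 mm²; (rotated 55° about Z; rotation is an isometry so areas/perimeters/island counts are preserved). So its area = 819.53 mm². Layer 32 is larger (819.53 vs 728.13 mm²).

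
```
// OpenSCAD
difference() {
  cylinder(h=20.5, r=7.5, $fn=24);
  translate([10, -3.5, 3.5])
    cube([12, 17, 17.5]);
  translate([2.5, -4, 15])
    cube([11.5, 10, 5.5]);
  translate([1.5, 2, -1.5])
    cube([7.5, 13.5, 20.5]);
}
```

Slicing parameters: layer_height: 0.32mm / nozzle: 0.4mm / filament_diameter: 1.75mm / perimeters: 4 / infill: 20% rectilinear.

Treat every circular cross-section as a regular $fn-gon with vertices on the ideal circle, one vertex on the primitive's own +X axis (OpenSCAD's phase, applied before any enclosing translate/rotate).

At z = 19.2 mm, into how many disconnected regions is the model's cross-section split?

1

At z = 19.2 mm: the r=7.5 cylinder gives a regular 24-gon of circumradius 7.5 (constant along its height); the cube at (10, -3.5) is present — its section is the full 12×17 rectangle; the 11.5×10 cube at (2.5, -4) contributes its full rectangle; the cube at (1.5, 2) does not reach this height (z outside [-1.5, 19]); Taking the first minus the rest: starting from the r=7.5 cylinder, the 12×17 cube at (10, -3.5) misses the remaining region (no effect); the 11.5×10 cube at (2.5, -4) partially overlaps it — only the 42.62 mm² overlap (of its 115.00 mm²) is removed, clipping the outline — 1 connected region. The result has 1 disconnected region.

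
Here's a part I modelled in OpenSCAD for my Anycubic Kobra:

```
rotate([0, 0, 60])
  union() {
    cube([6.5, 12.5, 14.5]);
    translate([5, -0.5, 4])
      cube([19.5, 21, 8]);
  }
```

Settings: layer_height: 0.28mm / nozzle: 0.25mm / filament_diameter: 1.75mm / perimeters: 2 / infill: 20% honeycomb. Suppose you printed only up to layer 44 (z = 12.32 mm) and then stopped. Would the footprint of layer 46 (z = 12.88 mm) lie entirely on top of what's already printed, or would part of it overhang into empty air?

entirely on top

Compare the two slices. At z = 12.32: the cube is present — its section is the full 6.5×12.5 rectangle (area 81.25 mm²); the cube at (5, -0.5) is absent (z outside [4, 12]); Taking the union: only the 6.5×12.5 cube is present, so the union is just that shape — area = 81.25 mm²; (whole slice rotated 60° about Z — lengths, areas and connectivity unchanged). At z = 12.88: the cube (footprint 6.5×12.5) is included at this height (area 81.25 mm²); the cube at (5, -0.5) is absent (z outside [4, 12]); Taking the union: only the 6.5×12.5 cube is present, so the union is just that shape — area = 81.25 mm²; (whole slice rotated 60° about Z — lengths, areas and connectivity unchanged). Checking containment: the cross-section at z = 12.88 is a subset of the cross-section at z = 12.32.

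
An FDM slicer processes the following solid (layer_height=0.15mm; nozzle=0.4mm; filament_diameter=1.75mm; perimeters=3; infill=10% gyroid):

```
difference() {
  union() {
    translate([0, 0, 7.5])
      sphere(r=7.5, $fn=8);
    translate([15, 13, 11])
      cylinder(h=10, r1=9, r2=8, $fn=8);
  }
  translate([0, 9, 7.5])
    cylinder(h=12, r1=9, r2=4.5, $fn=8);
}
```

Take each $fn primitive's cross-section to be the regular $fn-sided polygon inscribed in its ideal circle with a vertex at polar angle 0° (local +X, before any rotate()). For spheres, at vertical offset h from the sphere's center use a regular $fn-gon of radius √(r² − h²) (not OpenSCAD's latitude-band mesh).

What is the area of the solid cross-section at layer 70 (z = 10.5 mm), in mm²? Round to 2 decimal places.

96.28 mm²

At z = 10.5 mm: the r=7.5 sphere contributes a regular 8-gon of circumradius √(7.5²−3²) = 6.874 (area = (8/2)·6.874²·sin(360°/8) = 133.64 mm²); the cone at (15, 13) is not intersected at this z (z outside [11, 21]); Taking the union: only the r=7.5 sphere is present, so the union is just that shape — area = 133.64 mm²; the cone at (0, 9) contributes a regular 8-gon of circumradius 7.875 (interpolated between r1=9 and r2=4.5 at t=0.250) (area = (8/2)·7.875²·sin(360°/8) = 175.41 mm²); Taking the first minus the rest: starting from the result so far (133.64 mm²), the cone at (0, 9) partially overlaps it — only the 37.36 mm² overlap (of its 175.41 mm²) is removed, clipping the outline — area = 96.28 mm². Overall, the cross-section is a single solid region. Net area = 96.28 mm².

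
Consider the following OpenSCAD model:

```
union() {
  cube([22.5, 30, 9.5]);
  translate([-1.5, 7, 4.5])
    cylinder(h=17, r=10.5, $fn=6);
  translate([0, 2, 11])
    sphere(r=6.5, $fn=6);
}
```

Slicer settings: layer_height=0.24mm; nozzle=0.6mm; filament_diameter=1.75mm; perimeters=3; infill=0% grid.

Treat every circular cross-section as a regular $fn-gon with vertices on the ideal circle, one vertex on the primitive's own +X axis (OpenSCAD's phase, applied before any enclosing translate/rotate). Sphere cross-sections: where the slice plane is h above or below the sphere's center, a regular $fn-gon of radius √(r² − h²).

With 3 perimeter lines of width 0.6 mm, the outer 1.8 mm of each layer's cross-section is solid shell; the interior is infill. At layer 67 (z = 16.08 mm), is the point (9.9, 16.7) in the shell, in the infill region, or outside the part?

At z = 16.08 mm: the cube is not intersected at this z (z outside [0, 9.5]); the r=10.5 cylinder at (-1.5, 7) gives a regular 6-gon of circumradius 10.5 (constant along its height); the sphere at (0, 2): section is a regular 6-gon, circumradius = √(r²−h²) = √(6.5²−5.08²) = 4.055; Combining (union): the r=6.5 sphere at (0, 2) lies entirely inside the r=10.5 cylinder at (-1.5, 7), so the union is just the r=10.5 cylinder at (-1.5, 7) — 1 connected region. Overall, the cross-section is a single solid region. The nearest boundary edge runs (3.75, 16.09)→(9.00, 7.00); distance from the point to it = 5.63 mm. The point is not inside any of the regions above, so it lies outside the cross-section (5.63 mm from the nearest boundary).

outside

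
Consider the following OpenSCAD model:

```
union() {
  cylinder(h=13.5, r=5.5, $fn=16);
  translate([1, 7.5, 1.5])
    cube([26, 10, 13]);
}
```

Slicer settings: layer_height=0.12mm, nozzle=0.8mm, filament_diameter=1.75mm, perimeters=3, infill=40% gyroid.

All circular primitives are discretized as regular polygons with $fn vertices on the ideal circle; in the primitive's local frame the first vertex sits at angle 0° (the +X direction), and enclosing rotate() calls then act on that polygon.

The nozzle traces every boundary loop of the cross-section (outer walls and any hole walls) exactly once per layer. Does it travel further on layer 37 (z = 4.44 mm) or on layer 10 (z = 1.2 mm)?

layer 37 (z = 4.44 mm)

Layer 37 (z = 4.44): the r=5.5 cylinder gives a regular 16-gon of circumradius 5.5 (constant along its height) (perimeter = 2·16·5.500·sin(180°/16) = 34.34 mm); the cube at (1, 7.5) is present — its section is the full 26×10 rectangle (perimeter 72.00 mm); Combining (union): the 2 present regions are separate (no shared area or edge), so areas and boundary lengths simply add and each stays a separate island — boundary = 106.34 mm. So its perimeter = 106.34 mm. Layer 10 (z = 1.2): the r=5.5 cylinder gives a regular 16-gon of circumradius 5.5 (constant along its height) (perimeter = 2·16·5.500·sin(180°/16) = 34.34 mm); the cube at (1, 7.5) does not reach this height (z outside [1.5, 14.5]); Combining (union): only the r=5.5 cylinder is present, so the union is just that shape — boundary = 34.34 mm. So its perimeter = 34.34 mm. Layer 37 is larger (106.34 vs 34.34 mm).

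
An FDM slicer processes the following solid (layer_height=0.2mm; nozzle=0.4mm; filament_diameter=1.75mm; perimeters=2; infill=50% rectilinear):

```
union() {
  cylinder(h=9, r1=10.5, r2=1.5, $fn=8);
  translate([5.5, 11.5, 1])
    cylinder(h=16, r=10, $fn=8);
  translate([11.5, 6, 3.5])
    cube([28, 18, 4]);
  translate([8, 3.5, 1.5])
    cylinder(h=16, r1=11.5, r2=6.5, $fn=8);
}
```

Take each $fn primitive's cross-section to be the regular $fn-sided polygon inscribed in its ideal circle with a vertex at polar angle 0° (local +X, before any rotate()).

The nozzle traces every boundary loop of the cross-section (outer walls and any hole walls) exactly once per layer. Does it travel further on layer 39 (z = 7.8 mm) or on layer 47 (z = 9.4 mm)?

layer 39 (z = 7.8 mm)

Layer 39 (z = 7.8): the cone (r1=10.5→r2=1.5) has section circumradius 2.700 here — a regular 8-gon (perimeter = 2·8·2.700·sin(180°/8) = 16.53 mm); the r=10 cylinder at (5.5, 11.5) gives a regular 8-gon of circumradius 10 (constant along its height) (perimeter = 2·8·10.000·sin(180°/8) = 61.23 mm); the cube at (11.5, 6) is not intersected at this z (z outside [3.5, 7.5]); the cone at (8, 3.5): at t=0.394 of its height the radius interpolates to r₁+(r₂−r₁)t = 9.531, giving a regular 8-gon of that circumradius (perimeter = 2·8·9.531·sin(180°/8) = 58.36 mm); Combining (union): the regions partially overlap (shared area 129.85 mm²), so the edge portions inside another operand are dropped and the merged outline is re-measured after clipping — boundary = 80.47 mm. So its perimeter = 80.47 mm. Layer 47 (z = 9.4): the cone is absent (z outside [0, 9]); the r=10 cylinder at (5.5, 11.5) contributes a regular 8-gon of circumradius 10 (perimeter = 2·8·10.000·sin(180°/8) = 61.23 mm); the cube at (11.5, 6) is absent (z outside [3.5, 7.5]); the cone at (8, 3.5) (r1=11.5→r2=6.5) has section circumradius 9.031 here — a regular 8-gon (perimeter = 2·8·9.031·sin(180°/8) = 55.30 mm); Taking the union: the regions partially overlap (shared area 109.46 mm²), so the edge portions inside another operand are dropped and the merged outline is re-measured after clipping — boundary = 76.08 mm. So its perimeter = 76.08 mm. Layer 39 is larger (80.47 vs 76.08 mm).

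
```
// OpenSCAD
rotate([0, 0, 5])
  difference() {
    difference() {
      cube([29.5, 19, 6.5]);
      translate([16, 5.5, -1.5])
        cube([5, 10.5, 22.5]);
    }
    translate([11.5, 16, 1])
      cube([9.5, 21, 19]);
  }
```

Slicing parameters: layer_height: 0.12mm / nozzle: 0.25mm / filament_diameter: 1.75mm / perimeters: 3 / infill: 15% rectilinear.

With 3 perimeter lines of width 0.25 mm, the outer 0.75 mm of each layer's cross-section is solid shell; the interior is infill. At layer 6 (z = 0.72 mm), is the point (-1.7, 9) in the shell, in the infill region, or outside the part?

At z = 0.72 mm: the 29.5×19 cube contributes its full rectangle; the 5×10.5 cube at (16, 5.5) contributes its full rectangle; Subtracting the remaining from the first: starting from the 29.5×19 cube, the 5×10.5 cube at (16, 5.5) lies wholly inside it (removes its full 52.50 mm² and its 31.00 mm outline becomes a hole wall) — 1 connected region with 1 hole; the cube at (11.5, 16) is not intersected at this z (z outside [1, 20]); Taking the first minus the rest: none of the subtracted shapes is present at this height, so that combined region is unchanged — 1 connected region with 1 hole; (whole slice rotated 5° about Z — lengths, areas and connectivity unchanged). Overall, the cross-section is one region with 1 hole. Undo the 5° rotation: the query point maps to (-0.909, 9.114) in the un-rotated model frame. The nearest boundary edge runs (0.00, 0.00)→(0.00, 19.00); distance from the point to it = 0.91 mm. The point is not inside any of the regions above, so it lies outside the cross-section (0.91 mm from the nearest boundary).

outside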